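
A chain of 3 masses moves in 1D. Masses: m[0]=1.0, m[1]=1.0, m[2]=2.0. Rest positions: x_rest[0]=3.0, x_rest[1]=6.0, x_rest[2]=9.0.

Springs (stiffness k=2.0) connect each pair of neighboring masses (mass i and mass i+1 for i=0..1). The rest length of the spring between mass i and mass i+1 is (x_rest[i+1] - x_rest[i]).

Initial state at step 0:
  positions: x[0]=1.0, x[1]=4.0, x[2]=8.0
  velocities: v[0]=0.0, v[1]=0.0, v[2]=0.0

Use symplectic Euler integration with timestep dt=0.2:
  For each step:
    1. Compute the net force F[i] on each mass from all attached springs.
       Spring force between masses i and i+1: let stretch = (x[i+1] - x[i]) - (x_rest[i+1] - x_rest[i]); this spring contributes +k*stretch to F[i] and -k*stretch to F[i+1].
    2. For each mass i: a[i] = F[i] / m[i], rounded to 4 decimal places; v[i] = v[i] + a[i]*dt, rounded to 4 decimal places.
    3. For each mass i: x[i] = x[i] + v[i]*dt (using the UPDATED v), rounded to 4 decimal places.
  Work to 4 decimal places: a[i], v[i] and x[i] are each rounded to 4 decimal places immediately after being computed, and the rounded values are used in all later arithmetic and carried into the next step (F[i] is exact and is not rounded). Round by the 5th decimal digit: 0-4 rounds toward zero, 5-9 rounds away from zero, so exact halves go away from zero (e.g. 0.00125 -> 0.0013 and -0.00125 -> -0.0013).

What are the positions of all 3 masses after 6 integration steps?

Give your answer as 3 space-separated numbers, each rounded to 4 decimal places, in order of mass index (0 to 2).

Answer: 1.3153 4.8178 7.4335

Derivation:
Step 0: x=[1.0000 4.0000 8.0000] v=[0.0000 0.0000 0.0000]
Step 1: x=[1.0000 4.0800 7.9600] v=[0.0000 0.4000 -0.2000]
Step 2: x=[1.0064 4.2240 7.8848] v=[0.0320 0.7200 -0.3760]
Step 3: x=[1.0302 4.4035 7.7832] v=[0.1190 0.8973 -0.5082]
Step 4: x=[1.0839 4.5835 7.6664] v=[0.2683 0.8999 -0.5841]
Step 5: x=[1.1775 4.7301 7.5463] v=[0.4681 0.7332 -0.6007]
Step 6: x=[1.3153 4.8178 7.4335] v=[0.6891 0.4386 -0.5639]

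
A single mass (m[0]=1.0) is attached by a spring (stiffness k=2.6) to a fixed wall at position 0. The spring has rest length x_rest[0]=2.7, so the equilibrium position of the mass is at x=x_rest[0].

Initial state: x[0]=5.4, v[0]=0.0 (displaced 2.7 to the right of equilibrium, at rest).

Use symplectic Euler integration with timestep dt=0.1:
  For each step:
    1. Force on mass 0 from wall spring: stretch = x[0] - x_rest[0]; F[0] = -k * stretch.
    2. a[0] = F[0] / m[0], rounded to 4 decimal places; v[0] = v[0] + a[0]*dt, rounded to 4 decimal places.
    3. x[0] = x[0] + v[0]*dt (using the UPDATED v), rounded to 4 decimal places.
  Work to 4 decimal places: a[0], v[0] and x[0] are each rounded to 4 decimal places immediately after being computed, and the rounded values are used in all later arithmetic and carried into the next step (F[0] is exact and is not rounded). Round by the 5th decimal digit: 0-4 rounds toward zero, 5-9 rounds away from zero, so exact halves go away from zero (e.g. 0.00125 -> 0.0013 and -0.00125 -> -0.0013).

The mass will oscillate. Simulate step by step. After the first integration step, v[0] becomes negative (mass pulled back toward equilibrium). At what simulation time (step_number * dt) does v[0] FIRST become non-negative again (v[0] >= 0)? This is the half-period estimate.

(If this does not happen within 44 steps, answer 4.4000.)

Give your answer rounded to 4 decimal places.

Step 0: x=[5.4000] v=[0.0000]
Step 1: x=[5.3298] v=[-0.7020]
Step 2: x=[5.1912] v=[-1.3858]
Step 3: x=[4.9879] v=[-2.0335]
Step 4: x=[4.7251] v=[-2.6284]
Step 5: x=[4.4096] v=[-3.1549]
Step 6: x=[4.0497] v=[-3.5994]
Step 7: x=[3.6547] v=[-3.9503]
Step 8: x=[3.2349] v=[-4.1985]
Step 9: x=[2.8011] v=[-4.3376]
Step 10: x=[2.3647] v=[-4.3639]
Step 11: x=[1.9370] v=[-4.2767]
Step 12: x=[1.5292] v=[-4.0783]
Step 13: x=[1.1518] v=[-3.7739]
Step 14: x=[0.8147] v=[-3.3714]
Step 15: x=[0.5266] v=[-2.8812]
Step 16: x=[0.2950] v=[-2.3161]
Step 17: x=[0.1259] v=[-1.6908]
Step 18: x=[0.0238] v=[-1.0215]
Step 19: x=[-0.0088] v=[-0.3257]
Step 20: x=[0.0291] v=[0.3786]
First v>=0 after going negative at step 20, time=2.0000

Answer: 2.0000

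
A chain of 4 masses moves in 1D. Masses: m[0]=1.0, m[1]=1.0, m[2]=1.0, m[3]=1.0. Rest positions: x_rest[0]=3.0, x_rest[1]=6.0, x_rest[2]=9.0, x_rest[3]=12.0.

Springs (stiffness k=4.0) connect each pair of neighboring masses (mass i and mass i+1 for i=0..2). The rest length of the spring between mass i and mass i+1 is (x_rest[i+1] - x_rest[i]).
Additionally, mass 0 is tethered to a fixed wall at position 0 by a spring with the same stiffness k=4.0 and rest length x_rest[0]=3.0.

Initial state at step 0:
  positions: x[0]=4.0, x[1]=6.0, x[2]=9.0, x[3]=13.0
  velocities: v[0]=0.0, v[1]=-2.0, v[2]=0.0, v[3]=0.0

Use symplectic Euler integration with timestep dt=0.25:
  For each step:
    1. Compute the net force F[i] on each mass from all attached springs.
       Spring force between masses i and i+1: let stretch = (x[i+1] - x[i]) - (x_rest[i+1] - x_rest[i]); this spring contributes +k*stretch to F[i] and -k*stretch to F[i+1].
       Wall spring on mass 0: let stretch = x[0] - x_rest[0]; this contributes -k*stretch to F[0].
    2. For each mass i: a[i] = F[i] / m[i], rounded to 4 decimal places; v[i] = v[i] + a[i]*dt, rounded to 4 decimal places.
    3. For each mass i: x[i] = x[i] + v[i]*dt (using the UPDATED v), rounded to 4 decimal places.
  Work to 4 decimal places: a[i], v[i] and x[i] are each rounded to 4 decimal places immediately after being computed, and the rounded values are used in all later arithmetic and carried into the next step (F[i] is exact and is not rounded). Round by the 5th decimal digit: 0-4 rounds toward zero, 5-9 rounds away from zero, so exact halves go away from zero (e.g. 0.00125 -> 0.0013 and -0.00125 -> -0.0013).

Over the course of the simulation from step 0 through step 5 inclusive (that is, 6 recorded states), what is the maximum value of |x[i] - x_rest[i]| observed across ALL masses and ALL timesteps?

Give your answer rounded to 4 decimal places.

Step 0: x=[4.0000 6.0000 9.0000 13.0000] v=[0.0000 -2.0000 0.0000 0.0000]
Step 1: x=[3.5000 5.7500 9.2500 12.7500] v=[-2.0000 -1.0000 1.0000 -1.0000]
Step 2: x=[2.6875 5.8125 9.5000 12.3750] v=[-3.2500 0.2500 1.0000 -1.5000]
Step 3: x=[1.9844 6.0156 9.5469 12.0313] v=[-2.8125 0.8125 0.1875 -1.3750]
Step 4: x=[1.7930 6.0938 9.3321 11.8165] v=[-0.7657 0.3126 -0.8594 -0.8594]
Step 5: x=[2.2285 5.9063 8.9288 11.7306] v=[1.7421 -0.7499 -1.6133 -0.3438]
Max displacement = 1.2070

Answer: 1.2070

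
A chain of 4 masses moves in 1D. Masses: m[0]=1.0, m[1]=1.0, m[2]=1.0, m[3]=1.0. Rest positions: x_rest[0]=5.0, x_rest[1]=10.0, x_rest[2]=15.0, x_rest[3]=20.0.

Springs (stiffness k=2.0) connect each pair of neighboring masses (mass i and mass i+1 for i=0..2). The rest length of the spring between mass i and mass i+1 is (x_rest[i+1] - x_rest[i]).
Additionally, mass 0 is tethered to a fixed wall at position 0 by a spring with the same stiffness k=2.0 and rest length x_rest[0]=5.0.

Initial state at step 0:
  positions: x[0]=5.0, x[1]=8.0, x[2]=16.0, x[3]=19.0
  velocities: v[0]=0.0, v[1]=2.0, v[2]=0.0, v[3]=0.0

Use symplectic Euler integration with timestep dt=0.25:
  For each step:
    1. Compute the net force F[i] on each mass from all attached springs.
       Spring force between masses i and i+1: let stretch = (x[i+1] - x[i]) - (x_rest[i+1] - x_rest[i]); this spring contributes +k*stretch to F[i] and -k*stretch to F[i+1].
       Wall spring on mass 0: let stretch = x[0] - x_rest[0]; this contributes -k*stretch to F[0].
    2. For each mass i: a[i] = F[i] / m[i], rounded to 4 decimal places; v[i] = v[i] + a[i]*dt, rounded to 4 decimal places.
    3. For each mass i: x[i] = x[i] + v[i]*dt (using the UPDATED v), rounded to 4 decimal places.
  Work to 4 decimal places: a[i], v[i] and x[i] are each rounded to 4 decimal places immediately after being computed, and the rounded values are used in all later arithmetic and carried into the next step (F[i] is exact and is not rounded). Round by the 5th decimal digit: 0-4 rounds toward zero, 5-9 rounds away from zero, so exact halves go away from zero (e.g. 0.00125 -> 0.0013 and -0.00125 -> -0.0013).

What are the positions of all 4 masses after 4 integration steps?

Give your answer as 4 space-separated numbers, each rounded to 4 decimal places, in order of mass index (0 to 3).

Step 0: x=[5.0000 8.0000 16.0000 19.0000] v=[0.0000 2.0000 0.0000 0.0000]
Step 1: x=[4.7500 9.1250 15.3750 19.2500] v=[-1.0000 4.5000 -2.5000 1.0000]
Step 2: x=[4.4531 10.4844 14.4531 19.6406] v=[-1.1875 5.4375 -3.6875 1.5625]
Step 3: x=[4.3535 11.5860 13.6836 20.0078] v=[-0.3984 4.4062 -3.0781 1.4688]
Step 4: x=[4.6138 12.0457 13.4424 20.2095] v=[1.0411 1.8388 -0.9648 0.8067]

Answer: 4.6138 12.0457 13.4424 20.2095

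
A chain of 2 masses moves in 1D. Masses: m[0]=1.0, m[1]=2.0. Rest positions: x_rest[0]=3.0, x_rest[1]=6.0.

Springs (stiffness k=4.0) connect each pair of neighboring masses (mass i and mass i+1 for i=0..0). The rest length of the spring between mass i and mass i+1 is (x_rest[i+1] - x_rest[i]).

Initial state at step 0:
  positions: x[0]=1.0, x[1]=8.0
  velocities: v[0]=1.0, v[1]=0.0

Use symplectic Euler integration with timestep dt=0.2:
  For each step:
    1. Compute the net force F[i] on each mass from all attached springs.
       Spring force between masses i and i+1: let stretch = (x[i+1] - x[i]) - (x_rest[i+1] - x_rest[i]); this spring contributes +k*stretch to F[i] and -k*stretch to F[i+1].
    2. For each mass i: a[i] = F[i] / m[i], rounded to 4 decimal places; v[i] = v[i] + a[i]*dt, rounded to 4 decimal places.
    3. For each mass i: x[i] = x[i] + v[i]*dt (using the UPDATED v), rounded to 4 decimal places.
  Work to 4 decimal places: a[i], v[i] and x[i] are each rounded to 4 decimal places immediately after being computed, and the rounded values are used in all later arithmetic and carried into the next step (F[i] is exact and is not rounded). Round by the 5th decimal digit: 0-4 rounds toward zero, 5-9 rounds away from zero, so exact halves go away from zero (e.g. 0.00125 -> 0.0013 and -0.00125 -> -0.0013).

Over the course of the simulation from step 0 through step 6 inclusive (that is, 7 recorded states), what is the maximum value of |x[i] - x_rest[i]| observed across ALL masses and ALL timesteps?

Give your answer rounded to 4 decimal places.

Answer: 3.8573

Derivation:
Step 0: x=[1.0000 8.0000] v=[1.0000 0.0000]
Step 1: x=[1.8400 7.6800] v=[4.2000 -1.6000]
Step 2: x=[3.1344 7.1328] v=[6.4720 -2.7360]
Step 3: x=[4.5885 6.5057] v=[7.2707 -3.1354]
Step 4: x=[5.8694 5.9652] v=[6.4045 -2.7023]
Step 5: x=[6.6856 5.6571] v=[4.0811 -1.5406]
Step 6: x=[6.8573 5.6713] v=[0.8583 0.0708]
Max displacement = 3.8573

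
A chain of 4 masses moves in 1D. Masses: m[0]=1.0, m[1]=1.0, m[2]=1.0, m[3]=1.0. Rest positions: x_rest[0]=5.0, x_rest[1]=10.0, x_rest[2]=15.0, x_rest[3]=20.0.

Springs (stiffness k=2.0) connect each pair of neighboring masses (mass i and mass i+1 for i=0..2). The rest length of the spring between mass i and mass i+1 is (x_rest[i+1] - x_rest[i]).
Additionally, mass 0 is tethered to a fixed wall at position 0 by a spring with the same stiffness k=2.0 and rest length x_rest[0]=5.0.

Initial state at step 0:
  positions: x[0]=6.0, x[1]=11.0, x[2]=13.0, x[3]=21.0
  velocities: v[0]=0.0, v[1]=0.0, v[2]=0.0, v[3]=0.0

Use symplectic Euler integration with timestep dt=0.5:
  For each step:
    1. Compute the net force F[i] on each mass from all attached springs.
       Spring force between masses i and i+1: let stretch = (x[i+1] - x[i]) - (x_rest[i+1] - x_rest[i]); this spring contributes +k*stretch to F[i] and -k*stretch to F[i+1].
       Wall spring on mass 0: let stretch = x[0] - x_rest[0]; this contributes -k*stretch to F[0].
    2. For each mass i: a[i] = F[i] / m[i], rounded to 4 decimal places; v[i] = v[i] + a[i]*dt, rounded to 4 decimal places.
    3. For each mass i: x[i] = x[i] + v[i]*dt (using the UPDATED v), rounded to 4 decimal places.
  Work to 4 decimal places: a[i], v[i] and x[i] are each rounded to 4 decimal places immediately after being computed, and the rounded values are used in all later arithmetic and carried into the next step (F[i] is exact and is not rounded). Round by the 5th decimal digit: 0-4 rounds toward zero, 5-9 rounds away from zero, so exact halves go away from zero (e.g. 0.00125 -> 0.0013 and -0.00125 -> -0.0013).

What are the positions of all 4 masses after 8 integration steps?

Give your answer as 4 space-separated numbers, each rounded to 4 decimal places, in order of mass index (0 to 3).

Step 0: x=[6.0000 11.0000 13.0000 21.0000] v=[0.0000 0.0000 0.0000 0.0000]
Step 1: x=[5.5000 9.5000 16.0000 19.5000] v=[-1.0000 -3.0000 6.0000 -3.0000]
Step 2: x=[4.2500 9.2500 17.5000 18.7500] v=[-2.5000 -0.5000 3.0000 -1.5000]
Step 3: x=[3.3750 10.6250 15.5000 19.8750] v=[-1.7500 2.7500 -4.0000 2.2500]
Step 4: x=[4.4375 10.8125 13.2500 21.3125] v=[2.1250 0.3750 -4.5000 2.8750]
Step 5: x=[6.4688 9.0313 13.8125 21.2188] v=[4.0625 -3.5625 1.1250 -0.1875]
Step 6: x=[6.5469 8.3594 15.6876 19.9219] v=[0.1562 -1.3438 3.7501 -2.5938]
Step 7: x=[4.2578 10.4454 16.0157 19.0079] v=[-4.5782 4.1719 0.6562 -1.8281]
Step 8: x=[2.9336 12.2227 15.0548 19.0978] v=[-2.6484 3.5546 -1.9219 0.1797]

Answer: 2.9336 12.2227 15.0548 19.0978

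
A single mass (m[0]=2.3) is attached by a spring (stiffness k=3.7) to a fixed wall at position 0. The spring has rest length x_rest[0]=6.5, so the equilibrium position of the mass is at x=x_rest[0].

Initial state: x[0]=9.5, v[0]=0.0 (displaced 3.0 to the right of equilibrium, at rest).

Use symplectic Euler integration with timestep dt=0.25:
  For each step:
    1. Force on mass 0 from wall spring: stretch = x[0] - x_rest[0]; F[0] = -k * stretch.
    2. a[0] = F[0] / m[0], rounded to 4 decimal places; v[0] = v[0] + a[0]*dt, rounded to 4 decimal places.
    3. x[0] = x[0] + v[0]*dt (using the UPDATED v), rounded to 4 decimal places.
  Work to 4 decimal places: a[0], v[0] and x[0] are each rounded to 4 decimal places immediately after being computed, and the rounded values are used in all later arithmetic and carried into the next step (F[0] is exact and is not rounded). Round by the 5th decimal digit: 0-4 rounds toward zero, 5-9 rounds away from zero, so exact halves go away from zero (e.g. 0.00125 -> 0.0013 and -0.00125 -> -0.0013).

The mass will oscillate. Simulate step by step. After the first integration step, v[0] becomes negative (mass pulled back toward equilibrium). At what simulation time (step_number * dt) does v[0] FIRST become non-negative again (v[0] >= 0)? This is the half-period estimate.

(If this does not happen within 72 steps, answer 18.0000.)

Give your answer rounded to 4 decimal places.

Answer: 2.5000

Derivation:
Step 0: x=[9.5000] v=[0.0000]
Step 1: x=[9.1984] v=[-1.2065]
Step 2: x=[8.6255] v=[-2.2917]
Step 3: x=[7.8389] v=[-3.1465]
Step 4: x=[6.9177] v=[-3.6850]
Step 5: x=[5.9545] v=[-3.8530]
Step 6: x=[5.0461] v=[-3.6336]
Step 7: x=[4.2839] v=[-3.0489]
Step 8: x=[3.7445] v=[-2.1577]
Step 9: x=[3.4821] v=[-1.0495]
Step 10: x=[3.5232] v=[0.1642]
First v>=0 after going negative at step 10, time=2.5000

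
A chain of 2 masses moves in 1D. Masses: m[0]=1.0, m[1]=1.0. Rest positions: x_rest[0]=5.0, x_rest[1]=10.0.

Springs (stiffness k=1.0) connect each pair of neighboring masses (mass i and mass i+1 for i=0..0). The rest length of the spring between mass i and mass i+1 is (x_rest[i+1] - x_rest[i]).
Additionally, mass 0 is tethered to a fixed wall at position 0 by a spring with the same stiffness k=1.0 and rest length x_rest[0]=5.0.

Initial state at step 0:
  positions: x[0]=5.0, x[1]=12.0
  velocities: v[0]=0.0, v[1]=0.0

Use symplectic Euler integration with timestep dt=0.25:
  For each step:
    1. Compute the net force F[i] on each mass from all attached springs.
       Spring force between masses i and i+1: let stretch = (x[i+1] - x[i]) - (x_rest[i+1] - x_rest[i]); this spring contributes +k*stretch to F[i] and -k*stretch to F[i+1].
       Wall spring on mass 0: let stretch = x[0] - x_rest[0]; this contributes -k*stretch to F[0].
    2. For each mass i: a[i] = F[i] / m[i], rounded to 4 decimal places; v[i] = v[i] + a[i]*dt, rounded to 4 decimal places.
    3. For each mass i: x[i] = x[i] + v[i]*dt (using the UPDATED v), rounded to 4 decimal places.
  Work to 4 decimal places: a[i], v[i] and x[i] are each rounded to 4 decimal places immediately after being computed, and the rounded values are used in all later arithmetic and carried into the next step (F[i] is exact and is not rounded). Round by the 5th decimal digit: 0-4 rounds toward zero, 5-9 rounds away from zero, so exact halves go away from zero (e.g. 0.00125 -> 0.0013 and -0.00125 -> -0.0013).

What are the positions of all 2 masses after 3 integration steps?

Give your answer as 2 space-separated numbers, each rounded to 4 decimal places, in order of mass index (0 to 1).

Answer: 5.6368 11.3257

Derivation:
Step 0: x=[5.0000 12.0000] v=[0.0000 0.0000]
Step 1: x=[5.1250 11.8750] v=[0.5000 -0.5000]
Step 2: x=[5.3516 11.6406] v=[0.9063 -0.9375]
Step 3: x=[5.6368 11.3257] v=[1.1407 -1.2598]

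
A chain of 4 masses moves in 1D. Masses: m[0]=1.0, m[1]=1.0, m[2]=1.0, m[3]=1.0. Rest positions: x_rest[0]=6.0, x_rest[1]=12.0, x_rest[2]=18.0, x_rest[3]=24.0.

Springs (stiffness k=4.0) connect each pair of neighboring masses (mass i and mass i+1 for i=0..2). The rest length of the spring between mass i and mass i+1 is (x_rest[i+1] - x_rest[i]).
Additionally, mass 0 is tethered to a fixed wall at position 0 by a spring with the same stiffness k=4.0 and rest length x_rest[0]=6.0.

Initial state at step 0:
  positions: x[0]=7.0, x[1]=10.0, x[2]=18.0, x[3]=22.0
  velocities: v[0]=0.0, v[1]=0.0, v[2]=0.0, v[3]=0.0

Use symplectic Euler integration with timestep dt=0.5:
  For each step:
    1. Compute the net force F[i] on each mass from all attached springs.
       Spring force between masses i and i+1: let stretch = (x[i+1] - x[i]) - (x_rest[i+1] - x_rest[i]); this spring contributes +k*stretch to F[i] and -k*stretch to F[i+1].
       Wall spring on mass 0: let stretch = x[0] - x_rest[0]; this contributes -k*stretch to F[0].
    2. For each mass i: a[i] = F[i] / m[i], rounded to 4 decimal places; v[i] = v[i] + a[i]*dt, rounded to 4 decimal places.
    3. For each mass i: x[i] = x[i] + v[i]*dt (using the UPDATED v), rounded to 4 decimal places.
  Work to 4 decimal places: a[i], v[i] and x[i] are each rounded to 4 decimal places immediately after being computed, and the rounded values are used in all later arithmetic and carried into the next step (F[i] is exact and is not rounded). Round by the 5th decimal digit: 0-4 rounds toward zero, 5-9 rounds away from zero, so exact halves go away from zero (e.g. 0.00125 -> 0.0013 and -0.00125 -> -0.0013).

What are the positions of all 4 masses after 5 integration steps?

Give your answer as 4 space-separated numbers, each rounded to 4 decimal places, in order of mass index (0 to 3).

Step 0: x=[7.0000 10.0000 18.0000 22.0000] v=[0.0000 0.0000 0.0000 0.0000]
Step 1: x=[3.0000 15.0000 14.0000 24.0000] v=[-8.0000 10.0000 -8.0000 4.0000]
Step 2: x=[8.0000 7.0000 21.0000 22.0000] v=[10.0000 -16.0000 14.0000 -4.0000]
Step 3: x=[4.0000 14.0000 15.0000 25.0000] v=[-8.0000 14.0000 -12.0000 6.0000]
Step 4: x=[6.0000 12.0000 18.0000 24.0000] v=[4.0000 -4.0000 6.0000 -2.0000]
Step 5: x=[8.0000 10.0000 21.0000 23.0000] v=[4.0000 -4.0000 6.0000 -2.0000]

Answer: 8.0000 10.0000 21.0000 23.0000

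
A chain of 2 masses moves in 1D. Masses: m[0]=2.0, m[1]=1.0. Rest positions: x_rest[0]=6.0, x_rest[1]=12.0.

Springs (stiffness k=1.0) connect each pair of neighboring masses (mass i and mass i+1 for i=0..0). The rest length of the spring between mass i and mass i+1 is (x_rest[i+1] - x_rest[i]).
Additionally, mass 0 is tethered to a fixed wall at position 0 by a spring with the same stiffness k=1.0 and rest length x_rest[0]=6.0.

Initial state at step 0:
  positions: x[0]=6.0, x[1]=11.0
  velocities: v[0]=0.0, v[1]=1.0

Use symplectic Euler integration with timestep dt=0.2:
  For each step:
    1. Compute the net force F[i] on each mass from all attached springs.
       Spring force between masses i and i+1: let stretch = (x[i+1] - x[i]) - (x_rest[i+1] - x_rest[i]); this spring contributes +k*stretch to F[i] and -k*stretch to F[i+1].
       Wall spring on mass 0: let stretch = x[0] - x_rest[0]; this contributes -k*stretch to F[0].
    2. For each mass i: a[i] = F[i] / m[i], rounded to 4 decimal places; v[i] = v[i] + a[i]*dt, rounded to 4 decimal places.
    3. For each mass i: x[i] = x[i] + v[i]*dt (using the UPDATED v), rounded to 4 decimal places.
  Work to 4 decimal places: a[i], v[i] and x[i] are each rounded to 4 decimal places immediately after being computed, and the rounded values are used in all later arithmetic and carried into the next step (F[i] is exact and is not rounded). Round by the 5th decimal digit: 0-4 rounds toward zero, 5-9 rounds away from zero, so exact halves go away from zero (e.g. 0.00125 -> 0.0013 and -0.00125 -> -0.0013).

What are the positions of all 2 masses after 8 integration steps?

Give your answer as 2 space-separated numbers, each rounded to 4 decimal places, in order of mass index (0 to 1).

Step 0: x=[6.0000 11.0000] v=[0.0000 1.0000]
Step 1: x=[5.9800 11.2400] v=[-0.1000 1.2000]
Step 2: x=[5.9456 11.5096] v=[-0.1720 1.3480]
Step 3: x=[5.9036 11.7966] v=[-0.2102 1.4352]
Step 4: x=[5.8613 12.0879] v=[-0.2113 1.4566]
Step 5: x=[5.8263 12.3702] v=[-0.1748 1.4113]
Step 6: x=[5.8057 12.6307] v=[-0.1030 1.3025]
Step 7: x=[5.8055 12.8582] v=[-0.0011 1.1375]
Step 8: x=[5.8302 13.0436] v=[0.1236 0.9270]

Answer: 5.8302 13.0436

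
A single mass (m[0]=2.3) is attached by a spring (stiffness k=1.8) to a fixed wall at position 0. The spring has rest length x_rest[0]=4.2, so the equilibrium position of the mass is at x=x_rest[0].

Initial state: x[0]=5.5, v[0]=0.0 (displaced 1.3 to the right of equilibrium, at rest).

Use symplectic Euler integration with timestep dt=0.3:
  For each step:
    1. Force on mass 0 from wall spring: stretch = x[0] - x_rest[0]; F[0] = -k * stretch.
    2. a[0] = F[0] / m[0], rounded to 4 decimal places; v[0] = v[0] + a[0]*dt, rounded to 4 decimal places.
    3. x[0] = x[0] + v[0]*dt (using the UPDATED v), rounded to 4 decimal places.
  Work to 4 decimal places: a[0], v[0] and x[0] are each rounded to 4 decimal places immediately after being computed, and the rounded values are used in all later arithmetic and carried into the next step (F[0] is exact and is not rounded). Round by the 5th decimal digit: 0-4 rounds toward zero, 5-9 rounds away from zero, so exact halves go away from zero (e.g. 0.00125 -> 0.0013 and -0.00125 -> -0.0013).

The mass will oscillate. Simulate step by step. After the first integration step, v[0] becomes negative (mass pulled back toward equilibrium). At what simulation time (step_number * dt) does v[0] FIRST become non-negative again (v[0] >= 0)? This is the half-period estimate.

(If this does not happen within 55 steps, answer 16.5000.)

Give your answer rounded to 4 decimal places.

Answer: 3.6000

Derivation:
Step 0: x=[5.5000] v=[0.0000]
Step 1: x=[5.4084] v=[-0.3052]
Step 2: x=[5.2317] v=[-0.5889]
Step 3: x=[4.9824] v=[-0.8311]
Step 4: x=[4.6780] v=[-1.0148]
Step 5: x=[4.3399] v=[-1.1270]
Step 6: x=[3.9919] v=[-1.1599]
Step 7: x=[3.6586] v=[-1.1110]
Step 8: x=[3.3634] v=[-0.9839]
Step 9: x=[3.1272] v=[-0.7875]
Step 10: x=[2.9665] v=[-0.5356]
Step 11: x=[2.8927] v=[-0.2460]
Step 12: x=[2.9110] v=[0.0609]
First v>=0 after going negative at step 12, time=3.6000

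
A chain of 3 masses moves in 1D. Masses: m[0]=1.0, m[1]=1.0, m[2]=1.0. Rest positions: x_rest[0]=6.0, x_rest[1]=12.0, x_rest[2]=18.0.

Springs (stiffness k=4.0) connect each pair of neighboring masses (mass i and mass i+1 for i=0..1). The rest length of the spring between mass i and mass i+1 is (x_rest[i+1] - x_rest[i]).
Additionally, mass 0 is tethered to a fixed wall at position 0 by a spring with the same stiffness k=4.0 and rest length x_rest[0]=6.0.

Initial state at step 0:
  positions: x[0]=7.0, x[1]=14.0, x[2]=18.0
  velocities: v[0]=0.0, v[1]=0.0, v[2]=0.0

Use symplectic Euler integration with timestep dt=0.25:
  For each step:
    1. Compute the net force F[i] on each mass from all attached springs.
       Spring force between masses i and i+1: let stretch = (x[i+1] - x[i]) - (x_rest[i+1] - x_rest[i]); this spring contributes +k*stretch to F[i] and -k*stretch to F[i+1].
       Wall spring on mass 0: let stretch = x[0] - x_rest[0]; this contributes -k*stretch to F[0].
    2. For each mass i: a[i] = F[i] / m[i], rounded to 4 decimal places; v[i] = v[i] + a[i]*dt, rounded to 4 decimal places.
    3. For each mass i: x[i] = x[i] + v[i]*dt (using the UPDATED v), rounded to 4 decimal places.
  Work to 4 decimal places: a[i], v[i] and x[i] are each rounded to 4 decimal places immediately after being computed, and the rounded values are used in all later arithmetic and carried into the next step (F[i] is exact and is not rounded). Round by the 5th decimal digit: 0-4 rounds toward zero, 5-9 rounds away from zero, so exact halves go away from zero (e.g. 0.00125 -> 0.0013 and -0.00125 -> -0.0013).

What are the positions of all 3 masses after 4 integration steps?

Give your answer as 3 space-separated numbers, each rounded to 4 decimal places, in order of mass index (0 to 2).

Answer: 5.5157 11.6680 19.5898

Derivation:
Step 0: x=[7.0000 14.0000 18.0000] v=[0.0000 0.0000 0.0000]
Step 1: x=[7.0000 13.2500 18.5000] v=[0.0000 -3.0000 2.0000]
Step 2: x=[6.8125 12.2500 19.1875] v=[-0.7500 -4.0000 2.7500]
Step 3: x=[6.2813 11.6250 19.6406] v=[-2.1250 -2.5000 1.8125]
Step 4: x=[5.5157 11.6680 19.5898] v=[-3.0626 0.1719 -0.2031]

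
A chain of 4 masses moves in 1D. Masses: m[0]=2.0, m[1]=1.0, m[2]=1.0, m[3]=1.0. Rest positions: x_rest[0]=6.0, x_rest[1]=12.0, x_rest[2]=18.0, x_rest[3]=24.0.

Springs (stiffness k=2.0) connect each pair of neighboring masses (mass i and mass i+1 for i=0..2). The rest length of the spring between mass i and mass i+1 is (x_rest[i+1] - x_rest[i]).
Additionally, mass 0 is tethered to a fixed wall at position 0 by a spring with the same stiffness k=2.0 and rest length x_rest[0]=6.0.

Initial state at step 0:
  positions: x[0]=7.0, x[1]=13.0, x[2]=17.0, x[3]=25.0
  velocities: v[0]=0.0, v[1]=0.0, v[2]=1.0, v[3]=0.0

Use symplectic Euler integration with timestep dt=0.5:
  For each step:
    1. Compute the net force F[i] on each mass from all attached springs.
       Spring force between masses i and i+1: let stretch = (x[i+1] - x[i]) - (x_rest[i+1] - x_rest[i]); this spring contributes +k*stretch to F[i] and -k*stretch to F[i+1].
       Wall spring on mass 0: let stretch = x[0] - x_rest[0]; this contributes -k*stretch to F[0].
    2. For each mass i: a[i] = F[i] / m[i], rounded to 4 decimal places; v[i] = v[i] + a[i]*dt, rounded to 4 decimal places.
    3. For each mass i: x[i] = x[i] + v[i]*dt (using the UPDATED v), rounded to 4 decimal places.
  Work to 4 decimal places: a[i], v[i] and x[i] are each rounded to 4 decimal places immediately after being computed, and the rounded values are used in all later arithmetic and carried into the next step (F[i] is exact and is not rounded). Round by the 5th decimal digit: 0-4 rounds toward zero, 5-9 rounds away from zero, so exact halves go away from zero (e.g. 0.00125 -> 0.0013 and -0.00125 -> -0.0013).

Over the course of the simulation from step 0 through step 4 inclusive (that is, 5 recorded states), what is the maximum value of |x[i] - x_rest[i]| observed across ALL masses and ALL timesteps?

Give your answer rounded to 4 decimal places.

Step 0: x=[7.0000 13.0000 17.0000 25.0000] v=[0.0000 0.0000 1.0000 0.0000]
Step 1: x=[6.7500 12.0000 19.5000 24.0000] v=[-0.5000 -2.0000 5.0000 -2.0000]
Step 2: x=[6.1250 12.1250 20.5000 23.7500] v=[-1.2500 0.2500 2.0000 -0.5000]
Step 3: x=[5.4688 13.4375 18.9375 24.8750] v=[-1.3125 2.6250 -3.1250 2.2500]
Step 4: x=[5.4375 13.5157 17.5938 26.0313] v=[-0.0626 0.1563 -2.6875 2.3125]
Max displacement = 2.5000

Answer: 2.5000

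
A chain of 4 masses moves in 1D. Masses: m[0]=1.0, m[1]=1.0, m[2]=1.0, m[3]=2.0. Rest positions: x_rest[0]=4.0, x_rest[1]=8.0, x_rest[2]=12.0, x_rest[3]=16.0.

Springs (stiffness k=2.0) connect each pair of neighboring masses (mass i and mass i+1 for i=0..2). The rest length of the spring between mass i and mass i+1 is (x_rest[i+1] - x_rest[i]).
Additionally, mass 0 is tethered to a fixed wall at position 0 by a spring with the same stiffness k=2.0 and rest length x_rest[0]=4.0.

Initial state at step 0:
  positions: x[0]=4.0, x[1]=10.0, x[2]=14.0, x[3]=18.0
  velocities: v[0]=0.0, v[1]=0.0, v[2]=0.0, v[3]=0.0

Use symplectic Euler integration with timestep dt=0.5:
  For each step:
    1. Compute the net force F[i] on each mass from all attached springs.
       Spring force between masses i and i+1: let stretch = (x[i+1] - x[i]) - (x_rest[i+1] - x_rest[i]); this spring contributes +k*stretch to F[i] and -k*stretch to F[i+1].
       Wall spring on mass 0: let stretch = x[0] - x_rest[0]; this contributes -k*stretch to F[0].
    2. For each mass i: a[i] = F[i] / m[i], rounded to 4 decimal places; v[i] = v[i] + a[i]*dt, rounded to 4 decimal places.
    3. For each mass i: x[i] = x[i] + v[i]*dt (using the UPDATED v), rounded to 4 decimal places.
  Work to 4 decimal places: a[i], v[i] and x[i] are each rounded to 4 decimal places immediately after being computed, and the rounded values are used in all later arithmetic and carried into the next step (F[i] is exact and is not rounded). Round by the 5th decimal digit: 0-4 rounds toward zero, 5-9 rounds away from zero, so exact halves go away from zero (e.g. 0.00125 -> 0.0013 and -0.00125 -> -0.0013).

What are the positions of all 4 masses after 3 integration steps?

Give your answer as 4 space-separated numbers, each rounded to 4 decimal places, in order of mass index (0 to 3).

Answer: 4.7500 9.0000 12.7500 17.8750

Derivation:
Step 0: x=[4.0000 10.0000 14.0000 18.0000] v=[0.0000 0.0000 0.0000 0.0000]
Step 1: x=[5.0000 9.0000 14.0000 18.0000] v=[2.0000 -2.0000 0.0000 0.0000]
Step 2: x=[5.5000 8.5000 13.5000 18.0000] v=[1.0000 -1.0000 -1.0000 0.0000]
Step 3: x=[4.7500 9.0000 12.7500 17.8750] v=[-1.5000 1.0000 -1.5000 -0.2500]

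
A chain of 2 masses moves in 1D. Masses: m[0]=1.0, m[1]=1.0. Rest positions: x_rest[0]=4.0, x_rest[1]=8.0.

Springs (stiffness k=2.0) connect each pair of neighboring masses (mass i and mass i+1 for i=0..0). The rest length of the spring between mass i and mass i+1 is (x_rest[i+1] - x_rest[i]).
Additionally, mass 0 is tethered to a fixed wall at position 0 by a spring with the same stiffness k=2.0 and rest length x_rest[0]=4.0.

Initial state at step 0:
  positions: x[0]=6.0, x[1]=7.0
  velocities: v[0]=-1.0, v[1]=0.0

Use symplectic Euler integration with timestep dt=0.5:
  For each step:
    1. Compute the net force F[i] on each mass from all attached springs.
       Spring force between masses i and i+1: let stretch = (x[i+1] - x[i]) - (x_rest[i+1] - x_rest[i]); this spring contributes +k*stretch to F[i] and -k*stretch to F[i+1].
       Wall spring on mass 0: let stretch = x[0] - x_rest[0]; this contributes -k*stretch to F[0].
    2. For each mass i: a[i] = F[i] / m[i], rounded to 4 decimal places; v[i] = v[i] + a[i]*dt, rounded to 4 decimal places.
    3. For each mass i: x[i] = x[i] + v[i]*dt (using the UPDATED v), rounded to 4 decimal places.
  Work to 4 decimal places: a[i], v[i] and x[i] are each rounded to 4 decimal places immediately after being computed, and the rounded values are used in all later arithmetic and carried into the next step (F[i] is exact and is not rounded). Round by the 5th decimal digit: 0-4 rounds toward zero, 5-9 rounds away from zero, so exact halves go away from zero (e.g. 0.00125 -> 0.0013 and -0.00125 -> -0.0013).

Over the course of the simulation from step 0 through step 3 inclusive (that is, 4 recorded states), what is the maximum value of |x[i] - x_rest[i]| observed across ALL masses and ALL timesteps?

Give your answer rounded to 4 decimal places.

Answer: 2.7500

Derivation:
Step 0: x=[6.0000 7.0000] v=[-1.0000 0.0000]
Step 1: x=[3.0000 8.5000] v=[-6.0000 3.0000]
Step 2: x=[1.2500 9.2500] v=[-3.5000 1.5000]
Step 3: x=[2.8750 8.0000] v=[3.2500 -2.5000]
Max displacement = 2.7500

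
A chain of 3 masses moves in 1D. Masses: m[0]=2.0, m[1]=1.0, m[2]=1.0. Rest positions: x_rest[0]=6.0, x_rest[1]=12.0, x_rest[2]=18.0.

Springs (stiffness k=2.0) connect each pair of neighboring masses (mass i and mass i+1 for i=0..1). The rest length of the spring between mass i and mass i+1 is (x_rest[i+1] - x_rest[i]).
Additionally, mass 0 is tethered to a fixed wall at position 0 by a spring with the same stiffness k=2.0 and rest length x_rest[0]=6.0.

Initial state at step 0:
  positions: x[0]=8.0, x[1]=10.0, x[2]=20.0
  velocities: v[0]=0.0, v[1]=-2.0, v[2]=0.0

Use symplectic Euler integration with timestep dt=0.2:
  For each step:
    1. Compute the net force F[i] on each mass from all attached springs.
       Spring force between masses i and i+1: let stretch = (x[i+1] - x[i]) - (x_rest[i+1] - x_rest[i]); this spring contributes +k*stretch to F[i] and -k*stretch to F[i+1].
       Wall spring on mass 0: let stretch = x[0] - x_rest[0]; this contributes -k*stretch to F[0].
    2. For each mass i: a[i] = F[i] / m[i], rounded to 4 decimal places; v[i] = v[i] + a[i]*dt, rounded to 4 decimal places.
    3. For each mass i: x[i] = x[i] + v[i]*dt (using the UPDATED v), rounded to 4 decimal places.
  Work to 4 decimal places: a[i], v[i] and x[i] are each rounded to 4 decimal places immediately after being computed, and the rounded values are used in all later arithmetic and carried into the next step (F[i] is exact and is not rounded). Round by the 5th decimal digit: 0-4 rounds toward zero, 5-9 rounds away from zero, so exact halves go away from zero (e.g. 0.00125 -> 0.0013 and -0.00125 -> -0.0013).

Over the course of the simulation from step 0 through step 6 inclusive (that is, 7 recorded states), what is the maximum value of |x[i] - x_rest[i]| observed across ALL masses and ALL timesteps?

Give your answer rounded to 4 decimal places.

Step 0: x=[8.0000 10.0000 20.0000] v=[0.0000 -2.0000 0.0000]
Step 1: x=[7.7600 10.2400 19.6800] v=[-1.2000 1.2000 -1.6000]
Step 2: x=[7.3088 11.0368 19.0848] v=[-2.2560 3.9840 -2.9760]
Step 3: x=[6.7144 12.1792 18.3258] v=[-2.9722 5.7120 -3.7952]
Step 4: x=[6.0700 13.3761 17.5550] v=[-3.2221 5.9847 -3.8538]
Step 5: x=[5.4750 14.3229 16.9299] v=[-2.9749 4.7338 -3.1254]
Step 6: x=[5.0149 14.7704 16.5763] v=[-2.3003 2.2374 -1.7682]
Max displacement = 2.7704

Answer: 2.7704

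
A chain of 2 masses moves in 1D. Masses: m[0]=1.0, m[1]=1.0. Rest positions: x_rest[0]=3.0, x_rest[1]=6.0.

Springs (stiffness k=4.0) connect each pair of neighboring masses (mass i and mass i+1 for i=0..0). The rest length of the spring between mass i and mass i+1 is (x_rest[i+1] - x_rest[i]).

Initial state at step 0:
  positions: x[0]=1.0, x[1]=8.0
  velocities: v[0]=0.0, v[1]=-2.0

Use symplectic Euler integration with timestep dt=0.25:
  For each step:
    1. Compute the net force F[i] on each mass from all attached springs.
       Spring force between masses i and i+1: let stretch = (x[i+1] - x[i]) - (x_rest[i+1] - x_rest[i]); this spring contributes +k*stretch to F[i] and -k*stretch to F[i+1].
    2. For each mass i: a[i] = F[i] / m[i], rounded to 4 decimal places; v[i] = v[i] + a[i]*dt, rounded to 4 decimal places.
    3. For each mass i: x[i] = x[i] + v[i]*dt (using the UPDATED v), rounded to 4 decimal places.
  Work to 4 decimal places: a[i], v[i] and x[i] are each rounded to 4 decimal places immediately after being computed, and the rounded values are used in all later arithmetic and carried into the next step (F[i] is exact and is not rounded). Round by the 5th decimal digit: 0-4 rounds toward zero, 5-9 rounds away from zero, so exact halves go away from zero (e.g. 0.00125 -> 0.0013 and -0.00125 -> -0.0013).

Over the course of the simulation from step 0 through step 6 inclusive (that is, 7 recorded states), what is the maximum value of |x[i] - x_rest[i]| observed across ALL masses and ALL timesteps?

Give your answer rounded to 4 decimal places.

Answer: 3.2187

Derivation:
Step 0: x=[1.0000 8.0000] v=[0.0000 -2.0000]
Step 1: x=[2.0000 6.5000] v=[4.0000 -6.0000]
Step 2: x=[3.3750 4.6250] v=[5.5000 -7.5000]
Step 3: x=[4.3125 3.1875] v=[3.7500 -5.7500]
Step 4: x=[4.2188 2.7813] v=[-0.3750 -1.6250]
Step 5: x=[3.0157 3.4844] v=[-4.8125 2.8125]
Step 6: x=[1.1798 4.8204] v=[-7.3438 5.3438]
Max displacement = 3.2187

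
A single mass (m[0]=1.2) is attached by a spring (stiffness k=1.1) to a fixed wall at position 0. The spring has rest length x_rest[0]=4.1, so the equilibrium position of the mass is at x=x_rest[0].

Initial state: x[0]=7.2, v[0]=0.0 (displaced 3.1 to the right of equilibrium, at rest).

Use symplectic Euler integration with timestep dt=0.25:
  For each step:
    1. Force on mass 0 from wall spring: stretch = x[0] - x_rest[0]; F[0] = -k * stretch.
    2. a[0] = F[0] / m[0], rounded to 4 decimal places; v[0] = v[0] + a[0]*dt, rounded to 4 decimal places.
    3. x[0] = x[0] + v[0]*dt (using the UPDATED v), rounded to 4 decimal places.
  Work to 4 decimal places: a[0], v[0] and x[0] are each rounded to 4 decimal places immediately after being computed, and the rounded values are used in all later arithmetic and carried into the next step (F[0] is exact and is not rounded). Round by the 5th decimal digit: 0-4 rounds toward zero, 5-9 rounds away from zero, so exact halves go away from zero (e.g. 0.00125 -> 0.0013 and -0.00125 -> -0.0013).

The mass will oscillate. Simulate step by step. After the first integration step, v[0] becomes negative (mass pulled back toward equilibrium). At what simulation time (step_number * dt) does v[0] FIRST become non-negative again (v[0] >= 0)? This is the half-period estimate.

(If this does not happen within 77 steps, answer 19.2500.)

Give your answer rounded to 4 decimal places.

Answer: 3.5000

Derivation:
Step 0: x=[7.2000] v=[0.0000]
Step 1: x=[7.0224] v=[-0.7104]
Step 2: x=[6.6774] v=[-1.3801]
Step 3: x=[6.1847] v=[-1.9708]
Step 4: x=[5.5726] v=[-2.4486]
Step 5: x=[4.8761] v=[-2.7861]
Step 6: x=[4.1351] v=[-2.9640]
Step 7: x=[3.3921] v=[-2.9721]
Step 8: x=[2.6896] v=[-2.8099]
Step 9: x=[2.0679] v=[-2.4867]
Step 10: x=[1.5627] v=[-2.0210]
Step 11: x=[1.2028] v=[-1.4395]
Step 12: x=[1.0089] v=[-0.7756]
Step 13: x=[0.9921] v=[-0.0672]
Step 14: x=[1.1534] v=[0.6450]
First v>=0 after going negative at step 14, time=3.5000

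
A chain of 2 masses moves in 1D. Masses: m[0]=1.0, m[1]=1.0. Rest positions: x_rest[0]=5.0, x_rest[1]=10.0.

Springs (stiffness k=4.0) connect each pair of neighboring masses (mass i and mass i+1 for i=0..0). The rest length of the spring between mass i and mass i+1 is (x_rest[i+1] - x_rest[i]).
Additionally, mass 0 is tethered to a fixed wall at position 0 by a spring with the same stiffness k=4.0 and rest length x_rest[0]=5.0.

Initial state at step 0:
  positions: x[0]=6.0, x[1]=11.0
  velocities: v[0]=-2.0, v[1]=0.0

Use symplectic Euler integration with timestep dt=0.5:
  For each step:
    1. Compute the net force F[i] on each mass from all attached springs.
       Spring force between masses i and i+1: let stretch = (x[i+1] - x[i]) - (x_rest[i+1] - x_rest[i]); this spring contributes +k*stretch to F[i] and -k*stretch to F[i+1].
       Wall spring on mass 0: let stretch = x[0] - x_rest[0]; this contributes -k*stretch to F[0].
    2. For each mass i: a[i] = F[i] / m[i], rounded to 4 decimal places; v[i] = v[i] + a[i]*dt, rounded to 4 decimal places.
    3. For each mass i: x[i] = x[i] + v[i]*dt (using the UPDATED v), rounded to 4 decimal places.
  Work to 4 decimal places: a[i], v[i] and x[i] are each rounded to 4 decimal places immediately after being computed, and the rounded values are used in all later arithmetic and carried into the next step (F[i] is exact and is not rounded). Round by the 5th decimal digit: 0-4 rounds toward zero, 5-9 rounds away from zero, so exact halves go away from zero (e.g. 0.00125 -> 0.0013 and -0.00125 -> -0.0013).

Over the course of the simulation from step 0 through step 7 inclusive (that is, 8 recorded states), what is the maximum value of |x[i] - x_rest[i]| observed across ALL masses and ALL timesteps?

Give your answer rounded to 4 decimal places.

Step 0: x=[6.0000 11.0000] v=[-2.0000 0.0000]
Step 1: x=[4.0000 11.0000] v=[-4.0000 0.0000]
Step 2: x=[5.0000 9.0000] v=[2.0000 -4.0000]
Step 3: x=[5.0000 8.0000] v=[0.0000 -2.0000]
Step 4: x=[3.0000 9.0000] v=[-4.0000 2.0000]
Step 5: x=[4.0000 9.0000] v=[2.0000 0.0000]
Step 6: x=[6.0000 9.0000] v=[4.0000 0.0000]
Step 7: x=[5.0000 11.0000] v=[-2.0000 4.0000]
Max displacement = 2.0000

Answer: 2.0000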